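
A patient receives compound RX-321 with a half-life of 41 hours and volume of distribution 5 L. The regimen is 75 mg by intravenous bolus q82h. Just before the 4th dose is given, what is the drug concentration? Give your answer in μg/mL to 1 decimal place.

4.9 μg/mL

f = (1/2)^(τ/t½) = (1/2)^(82/41) ≈ 0.2500.
C₀ = D/Vd = 75/5 ≈ 15.000 μg/mL.
Before the 4th dose, 3 doses have been given. Superposition: Cmin = C₀·(f + f² + … + f^3).
≈ 15.000 × (0.2500 + 0.0625 + 0.0156) ≈ 15.000 × 0.3281 ≈ 4.921 μg/mL.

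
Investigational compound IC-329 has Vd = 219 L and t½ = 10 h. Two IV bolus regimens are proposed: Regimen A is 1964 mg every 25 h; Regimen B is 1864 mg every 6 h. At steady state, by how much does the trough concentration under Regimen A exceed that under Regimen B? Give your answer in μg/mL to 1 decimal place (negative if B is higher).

-14.6 μg/mL

Regimen A: f = (1/2)^(25/10) ≈ 0.1768; Cmin,ss = (1964/219)·f/(1−f) ≈ 1.926 μg/mL.
Regimen B: f = (1/2)^(6/10) ≈ 0.6598; Cmin,ss = (1864/219)·f/(1−f) ≈ 16.507 μg/mL.
Difference ≈ 1.926 − 16.507 ≈ -14.581 μg/mL.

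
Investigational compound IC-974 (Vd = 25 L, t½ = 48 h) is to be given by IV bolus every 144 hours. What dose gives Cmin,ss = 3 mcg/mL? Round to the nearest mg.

τ/t½ = 144/48 ≈ 3, so f = (1/2)^(144/48) ≈ 0.125000.
Cmin,ss = (D/Vd)·f/(1−f), so D = Cmin,ss·Vd·(1−f)/f.
D = 3 × 25 × (1−f)/f ≈ 3 × 25 × 7.00000 ≈ 525.00 mg.

525 mg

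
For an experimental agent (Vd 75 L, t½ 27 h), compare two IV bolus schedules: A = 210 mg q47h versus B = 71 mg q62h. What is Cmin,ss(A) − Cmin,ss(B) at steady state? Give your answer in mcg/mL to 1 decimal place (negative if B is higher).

1.0 mcg/mL

Regimen A: f = (1/2)^(47/27) ≈ 0.2992; Cmin,ss = (210/75)·f/(1−f) ≈ 1.195 mcg/mL.
Regimen B: f = (1/2)^(62/27) ≈ 0.2036; Cmin,ss = (71/75)·f/(1−f) ≈ 0.242 mcg/mL.
Difference ≈ 1.195 − 0.242 ≈ 0.953 mcg/mL.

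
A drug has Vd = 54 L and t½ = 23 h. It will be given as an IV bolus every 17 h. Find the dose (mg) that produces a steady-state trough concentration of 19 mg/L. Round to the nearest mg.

687 mg

τ/t½ = 17/23 ≈ 0.73913, so f = (1/2)^(17/23) ≈ 0.599100.
Cmin,ss = (D/Vd)·f/(1−f), so D = Cmin,ss·Vd·(1−f)/f.
D = 19 × 54 × (1−f)/f ≈ 19 × 54 × 0.66917 ≈ 686.57 mg.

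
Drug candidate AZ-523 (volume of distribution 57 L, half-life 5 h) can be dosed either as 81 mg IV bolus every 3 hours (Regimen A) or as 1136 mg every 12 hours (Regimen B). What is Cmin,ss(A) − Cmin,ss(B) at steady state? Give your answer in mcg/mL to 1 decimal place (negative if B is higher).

Regimen A: f = (1/2)^(3/5) ≈ 0.6598; Cmin,ss = (81/57)·f/(1−f) ≈ 2.756 mcg/mL.
Regimen B: f = (1/2)^(12/5) ≈ 0.1895; Cmin,ss = (1136/57)·f/(1−f) ≈ 4.660 mcg/mL.
Difference ≈ 2.756 − 4.660 ≈ -1.904 mcg/mL.

-1.9 mcg/mL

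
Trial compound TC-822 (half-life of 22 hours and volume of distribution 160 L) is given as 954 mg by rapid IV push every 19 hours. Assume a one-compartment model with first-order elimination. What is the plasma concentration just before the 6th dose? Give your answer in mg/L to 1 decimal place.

f = (1/2)^(τ/t½) = (1/2)^(19/22) ≈ 0.5496.
C₀ = D/Vd = 954/160 ≈ 5.963 mg/L.
Before the 6th dose, 5 doses have been given. Superposition: Cmin = C₀·(f + f² + … + f^5).
≈ 5.963 × (0.5496 + 0.3021 + 0.1660 + 0.0912 + 0.0501) ≈ 5.963 × 1.1590 ≈ 6.911 mg/L.

6.9 mg/L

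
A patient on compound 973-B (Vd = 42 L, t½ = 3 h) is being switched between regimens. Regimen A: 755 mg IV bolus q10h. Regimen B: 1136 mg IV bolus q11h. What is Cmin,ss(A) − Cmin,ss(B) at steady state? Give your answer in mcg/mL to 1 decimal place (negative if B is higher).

Regimen A: f = (1/2)^(10/3) ≈ 0.0992; Cmin,ss = (755/42)·f/(1−f) ≈ 1.980 mcg/mL.
Regimen B: f = (1/2)^(11/3) ≈ 0.0787; Cmin,ss = (1136/42)·f/(1−f) ≈ 2.310 mcg/mL.
Difference ≈ 1.980 − 2.310 ≈ -0.330 mcg/mL.

-0.3 mcg/mL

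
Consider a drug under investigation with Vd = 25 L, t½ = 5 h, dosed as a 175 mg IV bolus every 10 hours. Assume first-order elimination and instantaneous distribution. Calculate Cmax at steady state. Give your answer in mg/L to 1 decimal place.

9.3 mg/L

τ = 10 h = 2 half-lives, so f = (1/2)^2 = 0.25.
Accumulation ratio R = 1/(1 − f) = 1/0.75 = 4/3.
Single-dose peak C₀ = D/Vd = 175/25 = 7 mg/L.
Steady-state peak Cmax,ss = C₀·R = 7 × 4/3 ≈ 9.333 mg/L.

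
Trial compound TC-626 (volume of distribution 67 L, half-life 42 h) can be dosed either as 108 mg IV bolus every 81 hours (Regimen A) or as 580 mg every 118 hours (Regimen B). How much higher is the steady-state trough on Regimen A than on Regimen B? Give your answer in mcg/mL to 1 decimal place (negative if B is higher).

-0.9 mcg/mL

Regimen A: f = (1/2)^(81/42) ≈ 0.2627; Cmin,ss = (108/67)·f/(1−f) ≈ 0.574 mcg/mL.
Regimen B: f = (1/2)^(118/42) ≈ 0.1426; Cmin,ss = (580/67)·f/(1−f) ≈ 1.440 mcg/mL.
Difference ≈ 0.574 − 1.440 ≈ -0.866 mcg/mL.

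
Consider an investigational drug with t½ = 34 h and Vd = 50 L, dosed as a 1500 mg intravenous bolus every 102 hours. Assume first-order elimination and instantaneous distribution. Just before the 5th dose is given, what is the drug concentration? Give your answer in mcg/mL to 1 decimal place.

4.3 mcg/mL

f = (1/2)^(τ/t½) = (1/2)^(102/34) ≈ 0.1250.
C₀ = D/Vd = 1500/50 ≈ 30.000 mcg/mL.
Before the 5th dose, 4 doses have been given. Superposition: Cmin = C₀·(f + f² + … + f^4).
≈ 30.000 × (0.1250 + 0.0156 + 0.0020 + 0.0002) ≈ 30.000 × 0.1428 ≈ 4.284 mcg/mL.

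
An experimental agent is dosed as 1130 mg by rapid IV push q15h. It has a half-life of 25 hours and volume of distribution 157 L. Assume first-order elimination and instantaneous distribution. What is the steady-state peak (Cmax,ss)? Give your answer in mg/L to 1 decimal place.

21.2 mg/L

k = ln2/t½ = ln2/25 ≈ 0.027726 h⁻¹; fraction remaining f = e^(−kτ) = e^(−0.027726×15) ≈ 0.6598.
At steady state, accumulation factor R = 1/(1 − e^(−kτ)) ≈ 2.9394.
Each bolus raises the concentration by D/Vd = 1130/157 ≈ 7.197 mg/L.
Cmax,ss = C₀/(1 − f) ≈ 7.197/0.3402 ≈ 21.155 mg/L.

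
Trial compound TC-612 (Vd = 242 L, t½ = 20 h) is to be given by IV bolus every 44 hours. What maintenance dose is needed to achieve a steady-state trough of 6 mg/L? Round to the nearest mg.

5220 mg

τ/t½ = 44/20 ≈ 2.2, so f = (1/2)^(44/20) ≈ 0.217638.
Cmin,ss = (D/Vd)·f/(1−f), so D = Cmin,ss·Vd·(1−f)/f.
D = 6 × 242 × (1−f)/f ≈ 6 × 242 × 3.59479 ≈ 5219.64 mg.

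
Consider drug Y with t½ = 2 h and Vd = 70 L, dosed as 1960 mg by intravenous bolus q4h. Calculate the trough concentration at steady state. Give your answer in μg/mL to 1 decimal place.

τ = 4 h = 2 half-lives, so f = (1/2)^2 = 0.25.
Accumulation ratio R = 1/(1 − f) = 1/0.75 = 4/3.
Single-dose peak C₀ = D/Vd = 1960/70 = 28 μg/mL.
Steady-state peak Cmax,ss = C₀·R = 28 × 4/3 ≈ 37.333 μg/mL.
Steady-state trough Cmin,ss = Cmax,ss·f ≈ 37.333 × 0.25 ≈ 9.333 μg/mL.

9.3 μg/mL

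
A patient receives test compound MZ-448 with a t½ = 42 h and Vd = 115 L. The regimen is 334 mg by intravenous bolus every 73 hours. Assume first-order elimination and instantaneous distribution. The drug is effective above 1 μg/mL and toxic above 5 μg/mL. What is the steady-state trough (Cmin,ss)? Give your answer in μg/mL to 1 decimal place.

Over one 73-h interval, 73/42 ≈ 1.7381 half-lives elapse, leaving f ≈ 0.2998 of each dose.
Accumulation ratio R = 1/(1 − f) ≈ 1/0.7002 ≈ 1.4282.
Single-dose peak C₀ = D/Vd = 334/115 ≈ 2.904 μg/mL.
Steady-state peak Cmax,ss = C₀·R ≈ 2.904 × 1.4282 ≈ 4.147 μg/mL.
One interval later, Cmin,ss = Cmax,ss·e^(−kτ) ≈ 4.147 × 0.2998 ≈ 1.243 μg/mL.
Trough 1.2 μg/mL vs MEC 1 μg/mL: adequate.

1.2 μg/mL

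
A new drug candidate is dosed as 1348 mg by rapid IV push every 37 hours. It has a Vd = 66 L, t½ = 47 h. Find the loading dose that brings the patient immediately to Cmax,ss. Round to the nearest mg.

3205 mg

f = (1/2)^(37/47) ≈ 0.579454; accumulation ratio R = 1/(1−f) ≈ 2.37786.
Loading dose to hit Cmax,ss on first dose: D_load = D_maint·R ≈ 1348 × 2.37786 ≈ 3205.36 mg.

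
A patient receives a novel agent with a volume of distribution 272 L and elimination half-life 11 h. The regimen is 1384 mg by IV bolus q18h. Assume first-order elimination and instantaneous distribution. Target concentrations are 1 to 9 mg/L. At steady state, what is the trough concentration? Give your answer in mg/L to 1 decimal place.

τ/t½ = 18/11 ≈ 1.6364, so fraction remaining f = (1/2)^(18/11) ≈ 0.3217.
At steady state, accumulation factor R = 1/(1 − e^(−kτ)) ≈ 1.4743.
Single-dose peak C₀ = D/Vd = 1384/272 ≈ 5.088 mg/L.
Cmax,ss = C₀/(1 − f) ≈ 5.088/0.6783 ≈ 7.501 mg/L.
Steady-state trough Cmin,ss = Cmax,ss·f ≈ 7.501 × 0.3217 ≈ 2.413 mg/L.
Trough 2.4 mg/L vs MEC 1 mg/L: adequate.

2.4 mg/L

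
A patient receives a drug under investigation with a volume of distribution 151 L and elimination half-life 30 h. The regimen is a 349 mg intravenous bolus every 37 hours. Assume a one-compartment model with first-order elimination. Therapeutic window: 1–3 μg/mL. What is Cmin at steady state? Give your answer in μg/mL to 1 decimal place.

1.7 μg/mL

Over one 37-h interval, 37/30 ≈ 1.2333 half-lives elapse, leaving f ≈ 0.4253 of each dose.
Accumulation ratio R = 1/(1 − f) ≈ 1/0.5747 ≈ 1.7400.
Each bolus raises the concentration by D/Vd = 349/151 ≈ 2.311 μg/mL.
Steady-state peak Cmax,ss = C₀·R ≈ 2.311 × 1.7400 ≈ 4.021 μg/mL.
One interval later, Cmin,ss = Cmax,ss·e^(−kτ) ≈ 4.021 × 0.4253 ≈ 1.710 μg/mL.
Trough 1.7 μg/mL vs MEC 1 μg/mL: adequate.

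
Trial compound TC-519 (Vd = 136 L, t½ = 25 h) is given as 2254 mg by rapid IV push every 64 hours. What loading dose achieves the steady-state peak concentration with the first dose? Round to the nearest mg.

f = (1/2)^(64/25) ≈ 0.169576; accumulation ratio R = 1/(1−f) ≈ 1.20420.
Loading dose to hit Cmax,ss on first dose: D_load = D_maint·R ≈ 2254 × 1.20420 ≈ 2714.27 mg.

2714 mg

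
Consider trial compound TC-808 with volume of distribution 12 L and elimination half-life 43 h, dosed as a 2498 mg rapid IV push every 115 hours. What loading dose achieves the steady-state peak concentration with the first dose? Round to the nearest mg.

2962 mg

f = (1/2)^(115/43) ≈ 0.156646; accumulation ratio R = 1/(1−f) ≈ 1.18574.
Loading dose to hit Cmax,ss on first dose: D_load = D_maint·R ≈ 2498 × 1.18574 ≈ 2961.98 mg.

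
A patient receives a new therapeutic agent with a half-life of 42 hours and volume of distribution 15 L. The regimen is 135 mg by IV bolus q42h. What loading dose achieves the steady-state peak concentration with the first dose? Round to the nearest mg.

270 mg

f = (1/2)^(42/42) ≈ 0.500000; accumulation ratio R = 1/(1−f) ≈ 2.00000.
Loading dose to hit Cmax,ss on first dose: D_load = D_maint·R ≈ 135 × 2.00000 ≈ 270.00 mg.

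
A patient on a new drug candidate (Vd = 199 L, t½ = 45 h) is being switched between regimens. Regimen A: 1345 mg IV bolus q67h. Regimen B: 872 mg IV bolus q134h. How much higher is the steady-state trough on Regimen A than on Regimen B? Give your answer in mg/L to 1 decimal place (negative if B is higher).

Regimen A: f = (1/2)^(67/45) ≈ 0.3563; Cmin,ss = (1345/199)·f/(1−f) ≈ 3.741 mg/L.
Regimen B: f = (1/2)^(134/45) ≈ 0.1269; Cmin,ss = (872/199)·f/(1−f) ≈ 0.637 mg/L.
Difference ≈ 3.741 − 0.637 ≈ 3.104 mg/L.

3.1 mg/L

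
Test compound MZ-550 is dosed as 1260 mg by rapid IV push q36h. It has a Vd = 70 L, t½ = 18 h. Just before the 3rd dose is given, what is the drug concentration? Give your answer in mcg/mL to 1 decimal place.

f = (1/2)^(τ/t½) = (1/2)^(36/18) ≈ 0.2500.
C₀ = D/Vd = 1260/70 ≈ 18.000 mcg/mL.
Before the 3rd dose, 2 doses have been given. Superposition: Cmin = C₀·(f + f²).
≈ 18.000 × (0.2500 + 0.0625) ≈ 18.000 × 0.3125 ≈ 5.625 mcg/mL.

5.6 mcg/mL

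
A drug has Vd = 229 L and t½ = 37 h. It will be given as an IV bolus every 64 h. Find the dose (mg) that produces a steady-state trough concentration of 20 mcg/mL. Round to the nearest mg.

τ/t½ = 64/37 ≈ 1.7297, so f = (1/2)^(64/37) ≈ 0.301508.
Cmin,ss = (D/Vd)·f/(1−f), so D = Cmin,ss·Vd·(1−f)/f.
D = 20 × 229 × (1−f)/f ≈ 20 × 229 × 2.31666 ≈ 10610.30 mg.

10610 mg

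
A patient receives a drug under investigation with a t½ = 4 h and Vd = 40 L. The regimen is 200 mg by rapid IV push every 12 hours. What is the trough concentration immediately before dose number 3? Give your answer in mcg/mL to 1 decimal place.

0.7 mcg/mL

f = (1/2)^(τ/t½) = (1/2)^(12/4) ≈ 0.1250.
C₀ = D/Vd = 200/40 ≈ 5.000 mcg/mL.
Before the 3rd dose, 2 doses have been given. Superposition: Cmin = C₀·(f + f²).
≈ 5.000 × (0.1250 + 0.0156) ≈ 5.000 × 0.1406 ≈ 0.703 mcg/mL.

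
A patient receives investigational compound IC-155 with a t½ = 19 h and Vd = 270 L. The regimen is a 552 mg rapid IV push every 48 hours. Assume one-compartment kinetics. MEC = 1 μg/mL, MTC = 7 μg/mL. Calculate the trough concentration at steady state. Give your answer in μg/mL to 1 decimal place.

0.4 μg/mL

Over one 48-h interval, 48/19 ≈ 2.5263 half-lives elapse, leaving f ≈ 0.1736 of each dose.
Single-dose peak C₀ = D/Vd = 552/270 ≈ 2.044 μg/mL.
Steady-state trough Cmin,ss = C₀·f/(1−f) ≈ 2.044 × 0.1736/0.8264 ≈ 0.429 μg/mL.
Trough 0.4 μg/mL vs MEC 1 μg/mL: subtherapeutic.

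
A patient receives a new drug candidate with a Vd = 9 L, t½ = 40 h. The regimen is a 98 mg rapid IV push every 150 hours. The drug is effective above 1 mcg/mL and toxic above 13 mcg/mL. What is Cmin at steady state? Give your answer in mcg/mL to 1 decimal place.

τ/t½ = 150/40 ≈ 3.75, so fraction remaining f = (1/2)^(150/40) ≈ 0.0743.
Each bolus raises the concentration by D/Vd = 98/9 ≈ 10.889 mcg/mL.
Steady-state trough Cmin,ss = C₀·f/(1−f) ≈ 10.889 × 0.0743/0.9257 ≈ 0.874 mcg/mL.
Trough 0.9 mcg/mL vs MEC 1 mcg/mL: subtherapeutic.

0.9 mcg/mL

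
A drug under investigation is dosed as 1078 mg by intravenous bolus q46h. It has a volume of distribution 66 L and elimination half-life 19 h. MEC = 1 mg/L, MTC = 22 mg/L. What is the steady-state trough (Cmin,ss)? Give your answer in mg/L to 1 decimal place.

3.7 mg/L

Over one 46-h interval, 46/19 ≈ 2.4211 half-lives elapse, leaving f ≈ 0.1867 of each dose.
At steady state, accumulation factor R = 1/(1 − e^(−kτ)) ≈ 1.2296.
Each bolus raises the concentration by D/Vd = 1078/66 ≈ 16.333 mg/L.
Steady-state peak Cmax,ss = C₀·R ≈ 16.333 × 1.2296 ≈ 20.083 mg/L.
One interval later, Cmin,ss = Cmax,ss·e^(−kτ) ≈ 20.083 × 0.1867 ≈ 3.749 mg/L.
Trough 3.7 mg/L vs MEC 1 mg/L: adequate.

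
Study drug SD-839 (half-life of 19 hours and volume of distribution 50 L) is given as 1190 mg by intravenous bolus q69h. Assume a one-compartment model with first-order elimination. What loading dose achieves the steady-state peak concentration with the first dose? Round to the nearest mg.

1294 mg

f = (1/2)^(69/19) ≈ 0.080684; accumulation ratio R = 1/(1−f) ≈ 1.08777.
Loading dose to hit Cmax,ss on first dose: D_load = D_maint·R ≈ 1190 × 1.08777 ≈ 1294.45 mg.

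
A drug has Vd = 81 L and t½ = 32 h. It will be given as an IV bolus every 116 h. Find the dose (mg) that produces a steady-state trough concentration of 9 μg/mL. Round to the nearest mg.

8265 mg

τ/t½ = 116/32 ≈ 3.625, so f = (1/2)^(116/32) ≈ 0.081052.
Cmin,ss = (D/Vd)·f/(1−f), so D = Cmin,ss·Vd·(1−f)/f.
D = 9 × 81 × (1−f)/f ≈ 9 × 81 × 11.33776 ≈ 8265.23 mg.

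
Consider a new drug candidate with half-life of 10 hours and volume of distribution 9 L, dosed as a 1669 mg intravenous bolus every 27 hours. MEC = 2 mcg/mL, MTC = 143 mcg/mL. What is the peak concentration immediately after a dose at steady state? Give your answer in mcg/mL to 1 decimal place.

τ/t½ = 27/10 ≈ 2.7, so fraction remaining f = (1/2)^(27/10) ≈ 0.1539.
At steady state, accumulation factor R = 1/(1 − e^(−kτ)) ≈ 1.1819.
Each bolus raises the concentration by D/Vd = 1669/9 ≈ 185.444 mcg/mL.
Steady-state peak Cmax,ss = C₀·R ≈ 185.444 × 1.1819 ≈ 219.176 mcg/mL.
Peak 219.2 mcg/mL vs MTC 143 mcg/mL: exceeds toxic threshold.

219.2 mcg/mL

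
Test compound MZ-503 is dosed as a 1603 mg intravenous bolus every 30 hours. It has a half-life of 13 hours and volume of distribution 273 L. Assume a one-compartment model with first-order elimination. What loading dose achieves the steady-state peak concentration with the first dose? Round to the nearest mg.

f = (1/2)^(30/13) ≈ 0.201983; accumulation ratio R = 1/(1−f) ≈ 1.25311.
Loading dose to hit Cmax,ss on first dose: D_load = D_maint·R ≈ 1603 × 1.25311 ≈ 2008.74 mg.

2009 mg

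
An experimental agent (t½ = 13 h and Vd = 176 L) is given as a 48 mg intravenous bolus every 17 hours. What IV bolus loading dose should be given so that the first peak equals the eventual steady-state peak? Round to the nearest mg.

81 mg

f = (1/2)^(17/13) ≈ 0.403967; accumulation ratio R = 1/(1−f) ≈ 1.67776.
Loading dose to hit Cmax,ss on first dose: D_load = D_maint·R ≈ 48 × 1.67776 ≈ 80.53 mg.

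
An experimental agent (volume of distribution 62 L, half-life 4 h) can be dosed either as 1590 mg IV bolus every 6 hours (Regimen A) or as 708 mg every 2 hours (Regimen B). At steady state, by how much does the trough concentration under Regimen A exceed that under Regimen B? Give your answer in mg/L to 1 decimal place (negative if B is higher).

-13.5 mg/L

Regimen A: f = (1/2)^(6/4) ≈ 0.3536; Cmin,ss = (1590/62)·f/(1−f) ≈ 14.029 mg/L.
Regimen B: f = (1/2)^(2/4) ≈ 0.7071; Cmin,ss = (708/62)·f/(1−f) ≈ 27.568 mg/L.
Difference ≈ 14.029 − 27.568 ≈ -13.539 mg/L.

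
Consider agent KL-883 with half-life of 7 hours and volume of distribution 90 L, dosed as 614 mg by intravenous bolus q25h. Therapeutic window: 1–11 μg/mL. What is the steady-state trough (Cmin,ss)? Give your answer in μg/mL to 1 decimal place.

τ/t½ = 25/7 ≈ 3.5714, so fraction remaining f = (1/2)^(25/7) ≈ 0.0841.
Single-dose peak C₀ = D/Vd = 614/90 ≈ 6.822 μg/mL.
Steady-state trough Cmin,ss = C₀·f/(1−f) ≈ 6.822 × 0.0841/0.9159 ≈ 0.626 μg/mL.
Trough 0.6 μg/mL vs MEC 1 μg/mL: subtherapeutic.

0.6 μg/mL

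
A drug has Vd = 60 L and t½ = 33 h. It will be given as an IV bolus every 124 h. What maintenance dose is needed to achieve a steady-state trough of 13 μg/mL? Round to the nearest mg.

9770 mg

τ/t½ = 124/33 ≈ 3.7576, so f = (1/2)^(124/33) ≈ 0.073936.
Cmin,ss = (D/Vd)·f/(1−f), so D = Cmin,ss·Vd·(1−f)/f.
D = 13 × 60 × (1−f)/f ≈ 13 × 60 × 12.52521 ≈ 9769.66 mg.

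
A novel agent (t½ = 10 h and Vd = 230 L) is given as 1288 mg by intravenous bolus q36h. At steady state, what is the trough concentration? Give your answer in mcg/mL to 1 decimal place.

0.5 mcg/mL

Over one 36-h interval, 36/10 ≈ 3.6 half-lives elapse, leaving f ≈ 0.0825 of each dose.
Accumulation ratio R = 1/(1 − f) ≈ 1/0.9175 ≈ 1.0899.
Each bolus raises the concentration by D/Vd = 1288/230 ≈ 5.600 mcg/mL.
Steady-state peak Cmax,ss = C₀·R ≈ 5.600 × 1.0899 ≈ 6.103 mcg/mL.
Steady-state trough Cmin,ss = Cmax,ss·f ≈ 6.103 × 0.0825 ≈ 0.503 mcg/mL.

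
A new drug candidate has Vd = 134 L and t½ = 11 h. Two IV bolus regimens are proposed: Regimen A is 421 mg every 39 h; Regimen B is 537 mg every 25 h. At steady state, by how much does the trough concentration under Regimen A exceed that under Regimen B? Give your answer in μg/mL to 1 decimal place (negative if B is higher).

Regimen A: f = (1/2)^(39/11) ≈ 0.0856; Cmin,ss = (421/134)·f/(1−f) ≈ 0.294 μg/mL.
Regimen B: f = (1/2)^(25/11) ≈ 0.2069; Cmin,ss = (537/134)·f/(1−f) ≈ 1.045 μg/mL.
Difference ≈ 0.294 − 1.045 ≈ -0.751 μg/mL.

-0.8 μg/mL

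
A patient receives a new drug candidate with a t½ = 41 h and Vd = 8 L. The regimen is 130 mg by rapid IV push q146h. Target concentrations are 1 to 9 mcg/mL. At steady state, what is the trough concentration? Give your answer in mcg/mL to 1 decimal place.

k = ln2/t½ = ln2/41 ≈ 0.016906 h⁻¹; fraction remaining f = e^(−kτ) = e^(−0.016906×146) ≈ 0.0847.
At steady state, accumulation factor R = 1/(1 − e^(−kτ)) ≈ 1.0925.
Single-dose peak C₀ = D/Vd = 130/8 ≈ 16.250 mcg/mL.
Steady-state peak Cmax,ss = C₀·R ≈ 16.250 × 1.0925 ≈ 17.753 mcg/mL.
Steady-state trough Cmin,ss = Cmax,ss·f ≈ 17.753 × 0.0847 ≈ 1.504 mcg/mL.
Trough 1.5 mcg/mL vs MEC 1 mcg/mL: adequate.

1.5 mcg/mL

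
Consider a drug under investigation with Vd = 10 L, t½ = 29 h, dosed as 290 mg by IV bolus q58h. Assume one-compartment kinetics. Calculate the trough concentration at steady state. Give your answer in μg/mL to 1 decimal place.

τ = 58 h = 2 half-lives, so f = (1/2)^2 = 0.25.
At steady state, R = 1/(1 − 0.25) = 4/3.
Single-dose peak C₀ = D/Vd = 290/10 = 29 μg/mL.
Steady-state peak Cmax,ss = C₀·R = 29 × 4/3 ≈ 38.667 μg/mL.
Steady-state trough Cmin,ss = Cmax,ss·f ≈ 38.667 × 0.25 ≈ 9.667 μg/mL.

9.7 μg/mL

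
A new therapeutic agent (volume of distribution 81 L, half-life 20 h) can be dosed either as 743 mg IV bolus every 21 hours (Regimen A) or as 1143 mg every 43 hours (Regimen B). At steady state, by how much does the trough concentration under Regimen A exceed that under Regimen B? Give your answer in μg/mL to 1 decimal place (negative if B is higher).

Regimen A: f = (1/2)^(21/20) ≈ 0.4830; Cmin,ss = (743/81)·f/(1−f) ≈ 8.570 μg/mL.
Regimen B: f = (1/2)^(43/20) ≈ 0.2253; Cmin,ss = (1143/81)·f/(1−f) ≈ 4.104 μg/mL.
Difference ≈ 8.570 − 4.104 ≈ 4.466 μg/mL.

4.5 μg/mL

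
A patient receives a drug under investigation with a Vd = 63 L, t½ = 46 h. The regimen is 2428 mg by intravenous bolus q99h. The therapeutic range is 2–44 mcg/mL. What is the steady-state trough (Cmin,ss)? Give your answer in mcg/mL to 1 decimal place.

τ/t½ = 99/46 ≈ 2.1522, so fraction remaining f = (1/2)^(99/46) ≈ 0.2250.
At steady state, accumulation factor R = 1/(1 − e^(−kτ)) ≈ 1.2903.
Each bolus raises the concentration by D/Vd = 2428/63 ≈ 38.540 mcg/mL.
Cmax,ss = C₀/(1 − f) ≈ 38.540/0.7750 ≈ 49.729 mcg/mL.
Steady-state trough Cmin,ss = Cmax,ss·f ≈ 49.729 × 0.2250 ≈ 11.189 mcg/mL.
Trough 11.2 mcg/mL vs MEC 2 mcg/mL: adequate.

11.2 mcg/mL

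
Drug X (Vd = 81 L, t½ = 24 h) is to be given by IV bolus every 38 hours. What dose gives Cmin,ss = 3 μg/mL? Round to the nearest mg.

485 mg

τ/t½ = 38/24 ≈ 1.5833, so f = (1/2)^(38/24) ≈ 0.333710.
Cmin,ss = (D/Vd)·f/(1−f), so D = Cmin,ss·Vd·(1−f)/f.
D = 3 × 81 × (1−f)/f ≈ 3 × 81 × 1.99661 ≈ 485.18 mg.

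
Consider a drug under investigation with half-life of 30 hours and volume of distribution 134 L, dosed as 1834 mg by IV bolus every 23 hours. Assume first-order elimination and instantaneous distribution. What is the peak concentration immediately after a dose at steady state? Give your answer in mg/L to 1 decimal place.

Over one 23-h interval, 23/30 ≈ 0.76667 half-lives elapse, leaving f ≈ 0.5878 of each dose.
Accumulation ratio R = 1/(1 − f) ≈ 1/0.4122 ≈ 2.4260.
Each bolus raises the concentration by D/Vd = 1834/134 ≈ 13.687 mg/L.
Steady-state peak Cmax,ss = C₀·R ≈ 13.687 × 2.4260 ≈ 33.205 mg/L.

33.2 mg/L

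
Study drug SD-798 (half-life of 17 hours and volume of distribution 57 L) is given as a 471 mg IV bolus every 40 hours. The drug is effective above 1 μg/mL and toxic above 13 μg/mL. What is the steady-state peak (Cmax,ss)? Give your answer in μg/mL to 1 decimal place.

τ/t½ = 40/17 ≈ 2.3529, so fraction remaining f = (1/2)^(40/17) ≈ 0.1957.
At steady state, accumulation factor R = 1/(1 − e^(−kτ)) ≈ 1.2433.
Single-dose peak C₀ = D/Vd = 471/57 ≈ 8.263 μg/mL.
Steady-state peak Cmax,ss = C₀·R ≈ 8.263 × 1.2433 ≈ 10.273 μg/mL.
Peak 10.3 μg/mL vs MTC 13 μg/mL: below toxic threshold.

10.3 μg/mL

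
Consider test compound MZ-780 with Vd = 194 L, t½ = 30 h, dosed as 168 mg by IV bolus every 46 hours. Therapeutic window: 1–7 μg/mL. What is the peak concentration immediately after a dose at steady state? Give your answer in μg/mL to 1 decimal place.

1.3 μg/mL

Over one 46-h interval, 46/30 ≈ 1.5333 half-lives elapse, leaving f ≈ 0.3455 of each dose.
At steady state, accumulation factor R = 1/(1 − e^(−kτ)) ≈ 1.5279.
Each bolus raises the concentration by D/Vd = 168/194 ≈ 0.866 μg/mL.
Steady-state peak Cmax,ss = C₀·R ≈ 0.866 × 1.5279 ≈ 1.323 μg/mL.
Peak 1.3 μg/mL vs MTC 7 μg/mL: below toxic threshold.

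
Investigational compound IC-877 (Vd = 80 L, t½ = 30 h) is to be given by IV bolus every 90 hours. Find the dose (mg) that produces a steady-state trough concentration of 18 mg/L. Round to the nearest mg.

10080 mg

τ/t½ = 90/30 ≈ 3, so f = (1/2)^(90/30) ≈ 0.125000.
Cmin,ss = (D/Vd)·f/(1−f), so D = Cmin,ss·Vd·(1−f)/f.
D = 18 × 80 × (1−f)/f ≈ 18 × 80 × 7.00000 ≈ 10080.00 mg.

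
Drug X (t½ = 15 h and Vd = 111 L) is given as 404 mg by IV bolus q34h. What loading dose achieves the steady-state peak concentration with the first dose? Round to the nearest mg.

f = (1/2)^(34/15) ≈ 0.207809; accumulation ratio R = 1/(1−f) ≈ 1.26232.
Loading dose to hit Cmax,ss on first dose: D_load = D_maint·R ≈ 404 × 1.26232 ≈ 509.98 mg.

510 mg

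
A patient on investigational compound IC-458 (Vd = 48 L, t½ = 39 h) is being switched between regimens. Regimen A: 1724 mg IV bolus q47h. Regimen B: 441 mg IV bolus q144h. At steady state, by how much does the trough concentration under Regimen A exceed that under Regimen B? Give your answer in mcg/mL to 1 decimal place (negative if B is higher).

26.7 mcg/mL

Regimen A: f = (1/2)^(47/39) ≈ 0.4337; Cmin,ss = (1724/48)·f/(1−f) ≈ 27.507 mcg/mL.
Regimen B: f = (1/2)^(144/39) ≈ 0.0774; Cmin,ss = (441/48)·f/(1−f) ≈ 0.771 mcg/mL.
Difference ≈ 27.507 − 0.771 ≈ 26.736 mcg/mL.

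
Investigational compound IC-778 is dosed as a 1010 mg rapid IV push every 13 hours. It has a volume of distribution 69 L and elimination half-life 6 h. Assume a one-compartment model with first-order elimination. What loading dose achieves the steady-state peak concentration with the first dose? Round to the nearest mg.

f = (1/2)^(13/6) ≈ 0.222725; accumulation ratio R = 1/(1−f) ≈ 1.28655.
Loading dose to hit Cmax,ss on first dose: D_load = D_maint·R ≈ 1010 × 1.28655 ≈ 1299.42 mg.

1299 mg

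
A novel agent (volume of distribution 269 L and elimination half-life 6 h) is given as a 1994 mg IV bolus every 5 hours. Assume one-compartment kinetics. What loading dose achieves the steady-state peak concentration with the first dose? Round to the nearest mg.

4545 mg

f = (1/2)^(5/6) ≈ 0.561231; accumulation ratio R = 1/(1−f) ≈ 2.27910.
Loading dose to hit Cmax,ss on first dose: D_load = D_maint·R ≈ 1994 × 2.27910 ≈ 4544.53 mg.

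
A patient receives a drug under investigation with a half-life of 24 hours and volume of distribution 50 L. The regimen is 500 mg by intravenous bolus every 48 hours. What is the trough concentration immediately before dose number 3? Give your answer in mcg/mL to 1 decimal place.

3.1 mcg/mL

f = (1/2)^(τ/t½) = (1/2)^(48/24) ≈ 0.2500.
C₀ = D/Vd = 500/50 ≈ 10.000 mcg/mL.
Before the 3rd dose, 2 doses have been given. Superposition: Cmin = C₀·(f + f²).
≈ 10.000 × (0.2500 + 0.0625) ≈ 10.000 × 0.3125 ≈ 3.125 mcg/mL.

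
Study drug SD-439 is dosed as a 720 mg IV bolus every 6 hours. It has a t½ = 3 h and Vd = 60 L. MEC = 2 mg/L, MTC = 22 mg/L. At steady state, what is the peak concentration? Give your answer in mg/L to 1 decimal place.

τ = 6 h = 2 half-lives, so f = (1/2)^2 = 0.25.
At steady state, R = 1/(1 − 0.25) = 4/3.
Single-dose peak C₀ = D/Vd = 720/60 = 12 mg/L.
Steady-state peak Cmax,ss = C₀·R = 12 × 4/3 ≈ 16.000 mg/L.
Peak 16.0 mg/L vs MTC 22 mg/L: below toxic threshold.

16.0 mg/L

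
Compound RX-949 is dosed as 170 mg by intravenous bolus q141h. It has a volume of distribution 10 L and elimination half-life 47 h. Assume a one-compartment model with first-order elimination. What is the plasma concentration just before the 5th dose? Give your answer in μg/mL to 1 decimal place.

f = (1/2)^(τ/t½) = (1/2)^(141/47) ≈ 0.1250.
C₀ = D/Vd = 170/10 ≈ 17.000 μg/mL.
Before the 5th dose, 4 doses have been given. Superposition: Cmin = C₀·(f + f² + … + f^4).
≈ 17.000 × (0.1250 + 0.0156 + 0.0020 + 0.0002) ≈ 17.000 × 0.1428 ≈ 2.428 μg/mL.

2.4 μg/mL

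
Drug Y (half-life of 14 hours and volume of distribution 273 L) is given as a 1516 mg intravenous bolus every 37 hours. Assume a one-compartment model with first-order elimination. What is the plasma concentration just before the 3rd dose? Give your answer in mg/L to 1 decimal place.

1.0 mg/L

f = (1/2)^(τ/t½) = (1/2)^(37/14) ≈ 0.1601.
C₀ = D/Vd = 1516/273 ≈ 5.553 mg/L.
Before the 3rd dose, 2 doses have been given. Superposition: Cmin = C₀·(f + f²).
≈ 5.553 × (0.1601 + 0.0256) ≈ 5.553 × 0.1857 ≈ 1.031 mg/L.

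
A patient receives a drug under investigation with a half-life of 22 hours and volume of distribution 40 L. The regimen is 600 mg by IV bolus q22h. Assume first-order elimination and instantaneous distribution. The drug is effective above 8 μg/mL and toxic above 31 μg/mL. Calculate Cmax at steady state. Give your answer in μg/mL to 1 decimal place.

30.0 μg/mL

τ = 22 h = 1 half-life, so f = (1/2)^1 = 0.5.
Accumulation ratio R = 1/(1 − f) = 1/0.5 = 2/1.
Single-dose peak C₀ = D/Vd = 600/40 = 15 μg/mL.
Steady-state peak Cmax,ss = C₀·R = 15 × 2/1 ≈ 30.000 μg/mL.
Peak 30.0 μg/mL vs MTC 31 μg/mL: below toxic threshold.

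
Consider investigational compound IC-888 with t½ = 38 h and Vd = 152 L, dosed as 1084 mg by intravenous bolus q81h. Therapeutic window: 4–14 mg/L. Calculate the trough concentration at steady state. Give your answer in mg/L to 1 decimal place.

2.1 mg/L

Over one 81-h interval, 81/38 ≈ 2.1316 half-lives elapse, leaving f ≈ 0.2282 of each dose.
Single-dose peak C₀ = D/Vd = 1084/152 ≈ 7.132 mg/L.
Steady-state trough Cmin,ss = C₀·f/(1−f) ≈ 7.132 × 0.2282/0.7718 ≈ 2.109 mg/L.
Trough 2.1 mg/L vs MEC 4 mg/L: subtherapeutic.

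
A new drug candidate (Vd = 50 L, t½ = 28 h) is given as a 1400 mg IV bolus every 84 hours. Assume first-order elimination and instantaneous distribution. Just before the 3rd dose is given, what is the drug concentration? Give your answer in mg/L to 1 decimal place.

3.9 mg/L

f = (1/2)^(τ/t½) = (1/2)^(84/28) ≈ 0.1250.
C₀ = D/Vd = 1400/50 ≈ 28.000 mg/L.
Before the 3rd dose, 2 doses have been given. Superposition: Cmin = C₀·(f + f²).
≈ 28.000 × (0.1250 + 0.0156) ≈ 28.000 × 0.1406 ≈ 3.937 mg/L.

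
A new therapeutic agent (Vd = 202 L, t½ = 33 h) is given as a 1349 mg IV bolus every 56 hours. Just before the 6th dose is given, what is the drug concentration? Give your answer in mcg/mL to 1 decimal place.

f = (1/2)^(τ/t½) = (1/2)^(56/33) ≈ 0.3084.
C₀ = D/Vd = 1349/202 ≈ 6.678 mcg/mL.
Before the 6th dose, 5 doses have been given. Superposition: Cmin = C₀·(f + f² + … + f^5).
≈ 6.678 × (0.3084 + 0.0951 + 0.0293 + 0.0090 + 0.0028) ≈ 6.678 × 0.4446 ≈ 2.969 mcg/mL.

3.0 mcg/mL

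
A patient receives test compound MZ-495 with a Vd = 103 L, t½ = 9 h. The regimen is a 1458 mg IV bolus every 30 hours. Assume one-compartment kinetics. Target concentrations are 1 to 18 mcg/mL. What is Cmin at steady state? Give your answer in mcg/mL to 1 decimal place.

Over one 30-h interval, 30/9 ≈ 3.3333 half-lives elapse, leaving f ≈ 0.0992 of each dose.
Accumulation ratio R = 1/(1 − f) ≈ 1/0.9008 ≈ 1.1101.
Each bolus raises the concentration by D/Vd = 1458/103 ≈ 14.155 mcg/mL.
Steady-state peak Cmax,ss = C₀·R ≈ 14.155 × 1.1101 ≈ 15.713 mcg/mL.
One interval later, Cmin,ss = Cmax,ss·e^(−kτ) ≈ 15.713 × 0.0992 ≈ 1.559 mcg/mL.
Trough 1.6 mcg/mL vs MEC 1 mcg/mL: adequate.

1.6 mcg/mL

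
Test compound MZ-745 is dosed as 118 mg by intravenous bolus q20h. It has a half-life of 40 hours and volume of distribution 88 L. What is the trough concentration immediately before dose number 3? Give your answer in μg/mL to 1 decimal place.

1.6 μg/mL

f = (1/2)^(τ/t½) = (1/2)^(20/40) ≈ 0.7071.
C₀ = D/Vd = 118/88 ≈ 1.341 μg/mL.
Before the 3rd dose, 2 doses have been given. Superposition: Cmin = C₀·(f + f²).
≈ 1.341 × (0.7071 + 0.5000) ≈ 1.341 × 1.2071 ≈ 1.619 μg/mL.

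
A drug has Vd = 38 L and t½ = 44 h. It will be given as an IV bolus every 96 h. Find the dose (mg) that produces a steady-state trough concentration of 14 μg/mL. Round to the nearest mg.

τ/t½ = 96/44 ≈ 2.1818, so f = (1/2)^(96/44) ≈ 0.220398.
Cmin,ss = (D/Vd)·f/(1−f), so D = Cmin,ss·Vd·(1−f)/f.
D = 14 × 38 × (1−f)/f ≈ 14 × 38 × 3.53725 ≈ 1881.82 mg.

1882 mg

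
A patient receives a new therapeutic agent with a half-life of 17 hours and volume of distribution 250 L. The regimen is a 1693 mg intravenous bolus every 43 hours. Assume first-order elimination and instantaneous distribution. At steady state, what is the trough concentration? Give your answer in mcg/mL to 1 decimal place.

Over one 43-h interval, 43/17 ≈ 2.5294 half-lives elapse, leaving f ≈ 0.1732 of each dose.
Single-dose peak C₀ = D/Vd = 1693/250 ≈ 6.772 mcg/mL.
Steady-state trough Cmin,ss = C₀·f/(1−f) ≈ 6.772 × 0.1732/0.8268 ≈ 1.419 mcg/mL.

1.4 mcg/mL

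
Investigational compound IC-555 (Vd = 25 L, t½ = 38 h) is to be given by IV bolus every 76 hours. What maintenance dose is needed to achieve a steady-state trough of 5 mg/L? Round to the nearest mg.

375 mg

τ/t½ = 76/38 ≈ 2, so f = (1/2)^(76/38) ≈ 0.250000.
Cmin,ss = (D/Vd)·f/(1−f), so D = Cmin,ss·Vd·(1−f)/f.
D = 5 × 25 × (1−f)/f ≈ 5 × 25 × 3.00000 ≈ 375.00 mg.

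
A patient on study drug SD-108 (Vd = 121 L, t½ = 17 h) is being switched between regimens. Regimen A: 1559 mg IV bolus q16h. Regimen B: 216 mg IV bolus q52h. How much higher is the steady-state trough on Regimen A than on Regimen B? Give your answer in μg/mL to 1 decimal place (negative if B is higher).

Regimen A: f = (1/2)^(16/17) ≈ 0.5208; Cmin,ss = (1559/121)·f/(1−f) ≈ 14.003 μg/mL.
Regimen B: f = (1/2)^(52/17) ≈ 0.1200; Cmin,ss = (216/121)·f/(1−f) ≈ 0.243 μg/mL.
Difference ≈ 14.003 − 0.243 ≈ 13.760 μg/mL.

13.8 μg/mL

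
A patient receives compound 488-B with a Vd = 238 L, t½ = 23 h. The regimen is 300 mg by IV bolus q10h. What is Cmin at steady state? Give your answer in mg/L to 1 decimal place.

3.6 mg/L

τ/t½ = 10/23 ≈ 0.43478, so fraction remaining f = (1/2)^(10/23) ≈ 0.7398.
Each bolus raises the concentration by D/Vd = 300/238 ≈ 1.261 mg/L.
Steady-state trough Cmin,ss = C₀·f/(1−f) ≈ 1.261 × 0.7398/0.2602 ≈ 3.585 mg/L.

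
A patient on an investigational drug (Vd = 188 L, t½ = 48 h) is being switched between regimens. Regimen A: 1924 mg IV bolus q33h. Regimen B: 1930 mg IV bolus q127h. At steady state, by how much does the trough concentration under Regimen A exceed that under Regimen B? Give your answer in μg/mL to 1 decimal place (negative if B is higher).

14.8 μg/mL

Regimen A: f = (1/2)^(33/48) ≈ 0.6209; Cmin,ss = (1924/188)·f/(1−f) ≈ 16.762 μg/mL.
Regimen B: f = (1/2)^(127/48) ≈ 0.1598; Cmin,ss = (1930/188)·f/(1−f) ≈ 1.953 μg/mL.
Difference ≈ 16.762 − 1.953 ≈ 14.809 μg/mL.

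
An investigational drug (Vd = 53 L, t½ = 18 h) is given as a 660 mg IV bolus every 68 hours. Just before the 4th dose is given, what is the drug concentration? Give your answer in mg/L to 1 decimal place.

f = (1/2)^(τ/t½) = (1/2)^(68/18) ≈ 0.0729.
C₀ = D/Vd = 660/53 ≈ 12.453 mg/L.
Before the 4th dose, 3 doses have been given. Superposition: Cmin = C₀·(f + f² + … + f^3).
≈ 12.453 × (0.0729 + 0.0053 + 0.0004) ≈ 12.453 × 0.0786 ≈ 0.979 mg/L.

1.0 mg/L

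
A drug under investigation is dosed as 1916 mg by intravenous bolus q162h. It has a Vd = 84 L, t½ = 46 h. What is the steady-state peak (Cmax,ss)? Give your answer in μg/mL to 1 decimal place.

25.0 μg/mL

τ/t½ = 162/46 ≈ 3.5217, so fraction remaining f = (1/2)^(162/46) ≈ 0.0871.
At steady state, accumulation factor R = 1/(1 − e^(−kτ)) ≈ 1.0954.
Each bolus raises the concentration by D/Vd = 1916/84 ≈ 22.810 μg/mL.
Cmax,ss = C₀/(1 − f) ≈ 22.810/0.9129 ≈ 24.986 μg/mL.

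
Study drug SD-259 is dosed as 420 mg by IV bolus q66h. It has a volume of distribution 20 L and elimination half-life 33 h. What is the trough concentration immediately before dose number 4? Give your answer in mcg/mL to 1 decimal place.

f = (1/2)^(τ/t½) = (1/2)^(66/33) ≈ 0.2500.
C₀ = D/Vd = 420/20 ≈ 21.000 mcg/mL.
Before the 4th dose, 3 doses have been given. Superposition: Cmin = C₀·(f + f² + … + f^3).
≈ 21.000 × (0.2500 + 0.0625 + 0.0156) ≈ 21.000 × 0.3281 ≈ 6.890 mcg/mL.

6.9 mcg/mL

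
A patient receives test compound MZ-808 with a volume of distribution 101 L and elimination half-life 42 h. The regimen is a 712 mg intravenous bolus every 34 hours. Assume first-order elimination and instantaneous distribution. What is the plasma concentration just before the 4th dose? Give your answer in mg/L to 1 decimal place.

7.6 mg/L

f = (1/2)^(τ/t½) = (1/2)^(34/42) ≈ 0.5706.
C₀ = D/Vd = 712/101 ≈ 7.050 mg/L.
Before the 4th dose, 3 doses have been given. Superposition: Cmin = C₀·(f + f² + … + f^3).
≈ 7.050 × (0.5706 + 0.3256 + 0.1858) ≈ 7.050 × 1.0820 ≈ 7.628 mg/L.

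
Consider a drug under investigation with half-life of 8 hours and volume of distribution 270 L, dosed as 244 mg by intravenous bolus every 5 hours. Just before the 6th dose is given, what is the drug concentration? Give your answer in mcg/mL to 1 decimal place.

1.5 mcg/mL

f = (1/2)^(τ/t½) = (1/2)^(5/8) ≈ 0.6484.
C₀ = D/Vd = 244/270 ≈ 0.904 mcg/mL.
Before the 6th dose, 5 doses have been given. Superposition: Cmin = C₀·(f + f² + … + f^5).
≈ 0.904 × (0.6484 + 0.4204 + 0.2726 + 0.1768 + 0.1146) ≈ 0.904 × 1.6328 ≈ 1.476 mcg/mL.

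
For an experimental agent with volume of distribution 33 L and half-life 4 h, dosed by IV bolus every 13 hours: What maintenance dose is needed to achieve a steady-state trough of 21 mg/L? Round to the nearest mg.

τ/t½ = 13/4 ≈ 3.25, so f = (1/2)^(13/4) ≈ 0.105112.
Cmin,ss = (D/Vd)·f/(1−f), so D = Cmin,ss·Vd·(1−f)/f.
D = 21 × 33 × (1−f)/f ≈ 21 × 33 × 8.51366 ≈ 5899.97 mg.

5900 mg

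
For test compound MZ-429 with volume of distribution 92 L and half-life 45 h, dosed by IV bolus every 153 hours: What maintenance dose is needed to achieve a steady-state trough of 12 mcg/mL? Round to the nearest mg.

10550 mg

τ/t½ = 153/45 ≈ 3.4, so f = (1/2)^(153/45) ≈ 0.094732.
Cmin,ss = (D/Vd)·f/(1−f), so D = Cmin,ss·Vd·(1−f)/f.
D = 12 × 92 × (1−f)/f ≈ 12 × 92 × 9.55610 ≈ 10549.93 mg.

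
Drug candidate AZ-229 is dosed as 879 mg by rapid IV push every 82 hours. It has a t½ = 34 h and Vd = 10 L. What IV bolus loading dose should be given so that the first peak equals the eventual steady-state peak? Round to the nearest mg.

f = (1/2)^(82/34) ≈ 0.187926; accumulation ratio R = 1/(1−f) ≈ 1.23141.
Loading dose to hit Cmax,ss on first dose: D_load = D_maint·R ≈ 879 × 1.23141 ≈ 1082.41 mg.

1082 mg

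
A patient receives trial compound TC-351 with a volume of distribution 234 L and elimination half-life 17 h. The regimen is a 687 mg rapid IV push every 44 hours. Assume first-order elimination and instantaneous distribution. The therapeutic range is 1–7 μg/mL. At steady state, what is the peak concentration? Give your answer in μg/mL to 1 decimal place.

Over one 44-h interval, 44/17 ≈ 2.5882 half-lives elapse, leaving f ≈ 0.1663 of each dose.
At steady state, accumulation factor R = 1/(1 − e^(−kτ)) ≈ 1.1995.
Each bolus raises the concentration by D/Vd = 687/234 ≈ 2.936 μg/mL.
Steady-state peak Cmax,ss = C₀·R ≈ 2.936 × 1.1995 ≈ 3.522 μg/mL.
Peak 3.5 μg/mL vs MTC 7 μg/mL: below toxic threshold.

3.5 μg/mL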